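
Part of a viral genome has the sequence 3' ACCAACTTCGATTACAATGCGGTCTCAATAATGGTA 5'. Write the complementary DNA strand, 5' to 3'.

5'-TGGTTGAAGCTAATGTTACGCCAGAGTTATTACCAT-3'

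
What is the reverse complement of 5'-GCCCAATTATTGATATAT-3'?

Reading the sequence 3'→5' and pairing each base (A↔T, G↔C) gives the reverse complement directly.

5'-ATATATCAATAATTGGGC-3'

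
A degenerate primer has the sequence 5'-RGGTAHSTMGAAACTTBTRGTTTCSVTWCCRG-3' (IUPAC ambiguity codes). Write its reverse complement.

Standard pairs A↔T, G↔C; ambiguity codes pair R↔Y, M↔K, W↔W, S↔S, B↔V, H↔D. Complement (YCCATDSAKCTTTGAAVAYCAAAGSBAWGGYC), then reverse for 5'→3'.

5'-CYGGWABSGAAACYAVAAGTTTCKASDTACCY-3'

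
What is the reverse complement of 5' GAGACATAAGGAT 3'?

5'-ATCCTTATGTCTC-3'

Reading the sequence 3'→5' and pairing each base (A↔T, G↔C) gives the reverse complement directly.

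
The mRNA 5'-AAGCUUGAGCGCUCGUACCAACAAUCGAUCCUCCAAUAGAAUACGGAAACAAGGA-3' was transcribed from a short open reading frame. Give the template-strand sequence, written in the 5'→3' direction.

5'-TCCTTGTTTCCGTATTCTATTGGAGGATCGATTGTTGGTACGAGCGCTCAAGCTT-3'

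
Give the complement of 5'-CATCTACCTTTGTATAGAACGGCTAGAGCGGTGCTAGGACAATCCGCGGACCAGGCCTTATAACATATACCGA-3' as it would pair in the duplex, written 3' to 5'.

Base-pairing A↔T, G↔C gives the complement. The complementary strand is antiparallel, so paired with a 5'→3' strand it runs 3'→5'.

3'-GTAGATGGAAACATATCTTGCCGATCTCGCCACGATCCTGTTAGGCGCCTGGTCCGGAATATTGTATATGGCT-5'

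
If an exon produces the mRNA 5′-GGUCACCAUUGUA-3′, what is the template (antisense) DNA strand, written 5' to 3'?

5'-TACAATGGTGACC-3'

Replace U with T to get the coding DNA strand: GGTCACCATTGTA. The template strand is its reverse complement (complement CCAGTGGTAACAT, then reverse).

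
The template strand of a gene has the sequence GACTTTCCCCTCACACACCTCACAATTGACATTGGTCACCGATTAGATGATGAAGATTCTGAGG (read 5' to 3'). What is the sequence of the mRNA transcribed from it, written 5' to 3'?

RNA polymerase reads the template 3'→5' and synthesizes mRNA 5'→3' by base-pairing (A→U, T→A, G↔C). The complement of the template is CTGAAAGGGGAGTGTGTGGAGTGTTAACTGTAACCAGTGGCTAATCTACTACTTCTAAGACTCC; antiparallel, so 5'→3' the coding strand is CCTCAGAATCTTCATCATCTAATCGGTGACCAATGTCAATTGTGAGGTGTGTGAGGGGAAAGTC. Replace T with U for the mRNA.

5′-CCUCAGAAUCUUCAUCAUCUAAUCGGUGACCAAUGUCAAUUGUGAGGUGUGUGAGGGGAAAGUC-3′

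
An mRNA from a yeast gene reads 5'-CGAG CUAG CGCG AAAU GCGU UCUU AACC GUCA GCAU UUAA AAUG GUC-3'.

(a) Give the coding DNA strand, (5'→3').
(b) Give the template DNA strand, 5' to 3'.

(a) 5'-CGAGCTAGCGCGAAATGCGTTCTTAACCGTCAGCATTTAAAATGGTC-3'
(b) 5'-GACCATTTTAAATGCTGACGGTTAAGAACGCATTTCGCGCTAGCTCG-3'

(a) The coding strand matches the mRNA with U→T.
(b) The template strand is the reverse complement of the coding strand.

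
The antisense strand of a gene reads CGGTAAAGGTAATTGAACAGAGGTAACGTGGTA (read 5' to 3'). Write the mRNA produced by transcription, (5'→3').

RNA polymerase reads the template 3'→5' and synthesizes mRNA 5'→3' by base-pairing (A→U, T→A, G↔C). The complement of the template is GCCATTTCCATTAACTTGTCTCCATTGCACCAT; antiparallel, so 5'→3' the coding strand is TACCACGTTACCTCTGTTCAATTACCTTTACCG. Replace T with U for the mRNA.

5′-UACCACGUUACCUCUGUUCAAUUACCUUUACCG-3′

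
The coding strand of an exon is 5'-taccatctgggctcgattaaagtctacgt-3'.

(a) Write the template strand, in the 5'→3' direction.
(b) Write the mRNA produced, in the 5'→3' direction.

(a) The template strand is the reverse complement of the coding strand: complement ATGGTAGACCCGAGCTAATTTCAGATGCA, then reverse.
(b) mRNA matches the coding strand with T→U.

(a) 5'-ACGTAGACTTTAATCGAGCCCAGATGGTA-3'
(b) 5'-UACCAUCUGGGCUCGAUUAAAGUCUACGU-3'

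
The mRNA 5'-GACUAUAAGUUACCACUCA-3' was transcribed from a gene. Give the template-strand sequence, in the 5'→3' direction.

5'-TGAGTGGTAACTTATAGTC-3'

Replace U with T to get the coding DNA strand: GACTATAAGTTACCACTCA. The template strand is its reverse complement (complement CTGATATTCAATGGTGAGT, then reverse).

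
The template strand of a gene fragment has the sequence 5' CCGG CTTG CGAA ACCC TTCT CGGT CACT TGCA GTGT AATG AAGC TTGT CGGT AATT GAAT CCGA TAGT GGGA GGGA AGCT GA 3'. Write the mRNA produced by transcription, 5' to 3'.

The mRNA has the sequence of the coding strand (reverse complement of the template) with T→U. Reverse complement of CCGGCTTGCGAAACCCTTCTCGGTCACTTGCAGTGTAATGAAGCTTGTCGGTAATTGAATCCGATAGTGGGAGGGAAGCTGA is TCAGCTTCCCTCCCACTATCGGATTCAATTACCGACAAGCTTCATTACACTGCAAGTGACCGAGAAGGGTTTCGCAAGCCGG; then T→U.

5'-UCAGCUUCCCUCCCACUAUCGGAUUCAAUUACCGACAAGCUUCAUUACACUGCAAGUGACCGAGAAGGGUUUCGCAAGCCGG-3'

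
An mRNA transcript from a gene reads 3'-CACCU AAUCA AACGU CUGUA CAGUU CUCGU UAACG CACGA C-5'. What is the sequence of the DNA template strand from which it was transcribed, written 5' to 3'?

5'-GTGGATTAGTTTGCAGACATGTCAAGAGCAATTGCGTGCTG-3'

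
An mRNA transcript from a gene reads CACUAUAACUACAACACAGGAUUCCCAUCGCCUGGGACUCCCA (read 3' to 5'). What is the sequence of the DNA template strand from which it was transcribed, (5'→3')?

5'-GTGATATTGATGTTGTGTCCTAAGGGTAGCGGACCCTGAGGGT-3'

Written 5'→3' the mRNA is ACCCUCAGGGUCCGCUACCCUUAGGACACAACAUCAAUAUCAC, so the coding DNA strand is ACCCTCAGGGTCCGCTACCCTTAGGACACAACATCAATATCAC. The template is its reverse complement.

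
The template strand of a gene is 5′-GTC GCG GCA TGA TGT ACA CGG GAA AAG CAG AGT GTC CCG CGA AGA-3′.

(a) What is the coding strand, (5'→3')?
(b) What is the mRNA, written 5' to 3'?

(a) The coding strand is the reverse complement of the template: complement CAGCGCCGTACTACATGTGCCCTTTTCGTCTCACAGGGCGCTTCT, then reverse.
(b) mRNA has the coding-strand sequence with T→U.

(a) 5'-TCTTCGCGGGACACTCTGCTTTTCCCGTGTACATCATGCCGCGAC-3'
(b) 5'-UCUUCGCGGGACACUCUGCUUUUCCCGUGUACAUCAUGCCGCGAC-3'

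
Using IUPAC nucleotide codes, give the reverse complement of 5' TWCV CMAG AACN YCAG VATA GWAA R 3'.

5'-YTTWCTATBCTGRNGTTCTKGBGWA-3'

Standard pairs A↔T, G↔C; ambiguity codes pair R↔Y, M↔K, W↔W, V↔B, N↔N. Complement (AWGBGKTCTTGNRGTCBTATCWTTY), then reverse for 5'→3'.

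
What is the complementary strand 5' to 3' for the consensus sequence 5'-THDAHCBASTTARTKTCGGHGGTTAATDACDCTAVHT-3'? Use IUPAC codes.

5'-ADBTAGHGTHATTAACCDCCGAMAYTAASTVGDTHDA-3'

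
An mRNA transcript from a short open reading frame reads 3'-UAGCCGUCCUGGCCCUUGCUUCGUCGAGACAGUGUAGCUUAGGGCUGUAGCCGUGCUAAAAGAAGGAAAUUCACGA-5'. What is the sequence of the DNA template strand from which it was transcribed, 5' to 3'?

Written 5'→3' the mRNA is AGCACUUAAAGGAAGAAAAUCGUGCCGAUGUCGGGAUUCGAUGUGACAGAGCUGCUUCGUUCCCGGUCCUGCCGAU, so the coding DNA strand is AGCACTTAAAGGAAGAAAATCGTGCCGATGTCGGGATTCGATGTGACAGAGCTGCTTCGTTCCCGGTCCTGCCGAT. The template is its reverse complement.

5′-ATCGGCAGGACCGGGAACGAAGCAGCTCTGTCACATCGAATCCCGACATCGGCACGATTTTCTTCCTTTAAGTGCT-3′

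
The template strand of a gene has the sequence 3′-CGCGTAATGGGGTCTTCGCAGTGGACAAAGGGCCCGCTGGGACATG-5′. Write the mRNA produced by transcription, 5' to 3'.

Reading the template 3'→5' as shown, RNA polymerase pairs each base (A→U, T→A, G↔C) to build mRNA 5'→3' directly.

5'-GCGCAUUACCCCAGAAGCGUCACCUGUUUCCCGGGCGACCCUGUAC-3'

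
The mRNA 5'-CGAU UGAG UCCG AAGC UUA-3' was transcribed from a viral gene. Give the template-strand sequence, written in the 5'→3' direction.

Replace U with T to get the coding DNA strand: CGATTGAGTCCGAAGCTTA. The template strand is its reverse complement (complement GCTAACTCAGGCTTCGAAT, then reverse).

5'-TAAGCTTCGGACTCAATCG-3'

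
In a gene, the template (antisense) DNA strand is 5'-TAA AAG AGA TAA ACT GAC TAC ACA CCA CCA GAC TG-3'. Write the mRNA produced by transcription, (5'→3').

5'-CAGUCUGGUGGUGUGUAGUCAGUUUAUCUCUUUUA-3'

The mRNA has the sequence of the coding strand (reverse complement of the template) with T→U. Reverse complement of TAAAAGAGATAAACTGACTACACACCACCAGACTG is CAGTCTGGTGGTGTGTAGTCAGTTTATCTCTTTTA; then T→U.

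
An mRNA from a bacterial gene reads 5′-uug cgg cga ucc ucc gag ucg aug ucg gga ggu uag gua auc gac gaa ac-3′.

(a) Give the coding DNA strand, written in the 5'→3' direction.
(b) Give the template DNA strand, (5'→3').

(a) The coding strand matches the mRNA with U→T.
(b) The template strand is the reverse complement of the coding strand.

(a) 5'-TTGCGGCGATCCTCCGAGTCGATGTCGGGAGGTTAGGTAATCGACGAAAC-3'
(b) 5'-GTTTCGTCGATTACCTAACCTCCCGACATCGACTCGGAGGATCGCCGCAA-3'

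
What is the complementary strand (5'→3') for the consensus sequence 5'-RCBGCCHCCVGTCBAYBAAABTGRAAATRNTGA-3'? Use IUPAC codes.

Standard pairs A↔T, G↔C; ambiguity codes pair R↔Y, B↔V, H↔D, N↔N. Complement (YGVCGGDGGBCAGVTRVTTTVACYTTTAYNACT), then reverse for 5'→3'.

5'-TCANYATTTYCAVTTTVRTVGACBGGDGGCVGY-3'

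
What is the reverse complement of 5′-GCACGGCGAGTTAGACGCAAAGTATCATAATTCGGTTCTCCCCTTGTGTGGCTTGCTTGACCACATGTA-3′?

5′-TACATGTGGTCAAGCAAGCCACACAAGGGGAGAACCGAATTATGATACTTTGCGTCTAACTCGCCGTGC-3′

Complement each base (A↔T, G↔C): CGTGCCGCTCAATCTGCGTTTCATAGTATTAAGCCAAGAGGGGAACACACCGAACGAACTGGTGTACAT. Then reverse.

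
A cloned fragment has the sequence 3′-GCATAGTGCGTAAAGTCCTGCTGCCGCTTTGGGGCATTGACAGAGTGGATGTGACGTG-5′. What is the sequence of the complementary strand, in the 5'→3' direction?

5'-CGTATCACGCATTTCAGGACGACGGCGAAACCCCGTAACTGTCTCACCTACACTGCAC-3'

The strand is given 3'→5', so its complement runs 5'→3' in the same left-to-right order: pair each base A↔T, G↔C.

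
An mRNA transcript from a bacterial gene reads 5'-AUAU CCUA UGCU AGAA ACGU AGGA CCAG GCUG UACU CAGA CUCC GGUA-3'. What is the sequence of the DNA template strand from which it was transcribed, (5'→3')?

Replace U with T to get the coding DNA strand: ATATCCTATGCTAGAAACGTAGGACCAGGCTGTACTCAGACTCCGGTA. The template strand is its reverse complement (complement TATAGGATACGATCTTTGCATCCTGGTCCGACATGAGTCTGAGGCCAT, then reverse).

5'-TACCGGAGTCTGAGTACAGCCTGGTCCTACGTTTCTAGCATAGGATAT-3'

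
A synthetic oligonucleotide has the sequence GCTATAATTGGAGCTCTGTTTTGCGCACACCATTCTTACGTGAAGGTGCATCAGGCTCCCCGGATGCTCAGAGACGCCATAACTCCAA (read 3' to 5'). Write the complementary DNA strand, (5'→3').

The strand is given 3'→5', so its complement runs 5'→3' in the same left-to-right order: pair each base A↔T, G↔C.

5'-CGATATTAACCTCGAGACAAAACGCGTGTGGTAAGAATGCACTTCCACGTAGTCCGAGGGGCCTACGAGTCTCTGCGGTATTGAGGTT-3'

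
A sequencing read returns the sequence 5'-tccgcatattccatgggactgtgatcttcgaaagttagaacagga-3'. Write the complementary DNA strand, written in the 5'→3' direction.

Pairing A↔T and G↔C gives AGGCGTATAAGGTACCCTGACACTAGAAGCTTTCAATCTTGTCCT, running 3'→5'. Reverse for the 5'→3' convention.

5′-TCCTGTTCTAACTTTCGAAGATCACAGTCCCATGGAATATGCGGA-3′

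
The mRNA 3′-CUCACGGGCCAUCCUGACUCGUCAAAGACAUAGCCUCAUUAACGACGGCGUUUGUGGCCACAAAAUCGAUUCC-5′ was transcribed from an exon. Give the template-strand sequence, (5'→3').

Written 5'→3' the mRNA is CCUUAGCUAAAACACCGGUGUUUGCGGCAGCAAUUACUCCGAUACAGAAACUGCUCAGUCCUACCGGGCACUC, so the coding DNA strand is CCTTAGCTAAAACACCGGTGTTTGCGGCAGCAATTACTCCGATACAGAAACTGCTCAGTCCTACCGGGCACTC. The template is its reverse complement.

5'-GAGTGCCCGGTAGGACTGAGCAGTTTCTGTATCGGAGTAATTGCTGCCGCAAACACCGGTGTTTTAGCTAAGG-3'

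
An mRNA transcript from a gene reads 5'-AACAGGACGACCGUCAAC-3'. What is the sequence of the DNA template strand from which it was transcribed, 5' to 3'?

Replace U with T to get the coding DNA strand: AACAGGACGACCGTCAAC. The template strand is its reverse complement (complement TTGTCCTGCTGGCAGTTG, then reverse).

5'-GTTGACGGTCGTCCTGTT-3'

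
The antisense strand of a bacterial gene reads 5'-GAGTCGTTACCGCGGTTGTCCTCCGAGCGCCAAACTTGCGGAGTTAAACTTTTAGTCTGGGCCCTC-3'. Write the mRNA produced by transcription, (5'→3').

5′-GAGGGCCCAGACUAAAAGUUUAACUCCGCAAGUUUGGCGCUCGGAGGACAACCGCGGUAACGACUC-3′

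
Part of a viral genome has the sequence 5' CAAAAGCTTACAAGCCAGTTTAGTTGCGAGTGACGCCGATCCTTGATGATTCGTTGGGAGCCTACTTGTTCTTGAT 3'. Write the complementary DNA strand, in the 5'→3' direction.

Pairing A↔T and G↔C gives GTTTTCGAATGTTCGGTCAAATCAACGCTCACTGCGGCTAGGAACTACTAAGCAACCCTCGGATGAACAAGAACTA, running 3'→5'. Reverse for the 5'→3' convention.

5′-ATCAAGAACAAGTAGGCTCCCAACGAATCATCAAGGATCGGCGTCACTCGCAACTAAACTGGCTTGTAAGCTTTTG-3′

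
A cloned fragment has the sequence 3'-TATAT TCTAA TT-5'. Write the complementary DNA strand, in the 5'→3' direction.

The strand is given 3'→5', so its complement runs 5'→3' in the same left-to-right order: pair each base A↔T, G↔C.

5'-ATATAAGATTAA-3'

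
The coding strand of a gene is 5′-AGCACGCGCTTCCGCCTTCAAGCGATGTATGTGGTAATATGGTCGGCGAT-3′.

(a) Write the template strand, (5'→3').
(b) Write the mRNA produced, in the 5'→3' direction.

(a) 5'-ATCGCCGACCATATTACCACATACATCGCTTGAAGGCGGAAGCGCGTGCT-3'
(b) 5'-AGCACGCGCUUCCGCCUUCAAGCGAUGUAUGUGGUAAUAUGGUCGGCGAU-3'

(a) The template strand is the reverse complement of the coding strand: complement TCGTGCGCGAAGGCGGAAGTTCGCTACATACACCATTATACCAGCCGCTA, then reverse.
(b) mRNA matches the coding strand with T→U.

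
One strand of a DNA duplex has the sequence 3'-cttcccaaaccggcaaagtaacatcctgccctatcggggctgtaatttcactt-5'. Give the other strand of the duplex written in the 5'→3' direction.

5'-GAAGGGTTTGGCCGTTTCATTGTAGGACGGGATAGCCCCGACATTAAAGTGAA-3'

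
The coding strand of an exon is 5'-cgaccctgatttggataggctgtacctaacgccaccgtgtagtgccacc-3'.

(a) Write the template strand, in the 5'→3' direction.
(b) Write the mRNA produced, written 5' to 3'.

(a) 5'-GGTGGCACTACACGGTGGCGTTAGGTACAGCCTATCCAAATCAGGGTCG-3'
(b) 5'-CGACCCUGAUUUGGAUAGGCUGUACCUAACGCCACCGUGUAGUGCCACC-3'

(a) The template strand is the reverse complement of the coding strand: complement GCTGGGACTAAACCTATCCGACATGGATTGCGGTGGCACATCACGGTGG, then reverse.
(b) mRNA matches the coding strand with T→U.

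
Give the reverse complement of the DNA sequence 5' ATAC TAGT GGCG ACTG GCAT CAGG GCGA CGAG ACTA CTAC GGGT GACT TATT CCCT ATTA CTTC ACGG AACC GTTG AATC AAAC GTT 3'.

Complement each base (A↔T, G↔C): TATGATCACCGCTGACCGTAGTCCCGCTGCTCTGATGATGCCCACTGAATAAGGGATAATGAAGTGCCTTGGCAACTTAGTTTGCAA. Then reverse.

5'-AACGTTTGATTCAACGGTTCCGTGAAGTAATAGGGAATAAGTCACCCGTAGTAGTCTCGTCGCCCTGATGCCAGTCGCCACTAGTAT-3'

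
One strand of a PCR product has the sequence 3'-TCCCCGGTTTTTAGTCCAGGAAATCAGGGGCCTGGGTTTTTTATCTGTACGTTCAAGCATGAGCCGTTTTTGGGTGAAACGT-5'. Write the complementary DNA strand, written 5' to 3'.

The strand is given 3'→5', so its complement runs 5'→3' in the same left-to-right order: pair each base A↔T, G↔C.

5'-AGGGGCCAAAAATCAGGTCCTTTAGTCCCCGGACCCAAAAAATAGACATGCAAGTTCGTACTCGGCAAAAACCCACTTTGCA-3'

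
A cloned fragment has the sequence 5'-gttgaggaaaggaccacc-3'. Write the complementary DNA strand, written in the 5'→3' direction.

Pairing A↔T and G↔C gives CAACTCCTTTCCTGGTGG, running 3'→5'. Reverse for the 5'→3' convention.

5'-GGTGGTCCTTTCCTCAAC-3'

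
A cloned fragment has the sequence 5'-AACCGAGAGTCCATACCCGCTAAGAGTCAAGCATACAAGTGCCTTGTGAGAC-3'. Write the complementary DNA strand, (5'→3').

The complement of AACCGAGAGTCCATACCCGCTAAGAGTCAAGCATACAAGTGCCTTGTGAGAC is TTGGCTCTCAGGTATGGGCGATTCTCAGTTCGTATGTTCACGGAACACTCTG (A↔T, G↔C). DNA strands are antiparallel, so the complementary strand runs 3'→5'; reversing gives the 5'→3' form.

5'-GTCTCACAAGGCACTTGTATGCTTGACTCTTAGCGGGTATGGACTCTCGGTT-3'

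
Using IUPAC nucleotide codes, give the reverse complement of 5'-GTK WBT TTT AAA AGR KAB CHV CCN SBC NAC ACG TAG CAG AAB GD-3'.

5'-HCVTTCTGCTACGTGTNGVSNGGBDGVTMYCTTTTAAAAVWMAC-3'

Standard pairs A↔T, G↔C; ambiguity codes pair R↔Y, K↔M, W↔W, S↔S, B↔V, D↔H, N↔N. Complement (CAMWVAAAATTTTCYMTVGDBGGNSVGNTGTGCATCGTCTTVCH), then reverse for 5'→3'.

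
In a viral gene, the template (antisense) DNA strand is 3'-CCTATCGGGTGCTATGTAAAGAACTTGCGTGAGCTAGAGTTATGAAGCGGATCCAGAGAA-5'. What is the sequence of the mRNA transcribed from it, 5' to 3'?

5′-GGAUAGCCCACGAUACAUUUCUUGAACGCACUCGAUCUCAAUACUUCGCCUAGGUCUCUU-3′

Reading the template 3'→5' as shown, RNA polymerase pairs each base (A→U, T→A, G↔C) to build mRNA 5'→3' directly.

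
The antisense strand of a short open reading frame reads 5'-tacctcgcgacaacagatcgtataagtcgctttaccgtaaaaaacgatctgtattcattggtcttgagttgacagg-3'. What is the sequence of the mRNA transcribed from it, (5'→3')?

5'-CCUGUCAACUCAAGACCAAUGAAUACAGAUCGUUUUUUACGGUAAAGCGACUUAUACGAUCUGUUGUCGCGAGGUA-3'

The mRNA has the sequence of the coding strand (reverse complement of the template) with T→U. Reverse complement of TACCTCGCGACAACAGATCGTATAAGTCGCTTTACCGTAAAAAACGATCTGTATTCATTGGTCTTGAGTTGACAGG is CCTGTCAACTCAAGACCAATGAATACAGATCGTTTTTTACGGTAAAGCGACTTATACGATCTGTTGTCGCGAGGTA; then T→U.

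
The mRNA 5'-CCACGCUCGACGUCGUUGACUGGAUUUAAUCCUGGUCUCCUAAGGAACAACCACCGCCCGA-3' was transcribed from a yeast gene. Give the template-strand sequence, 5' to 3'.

5'-TCGGGCGGTGGTTGTTCCTTAGGAGACCAGGATTAAATCCAGTCAACGACGTCGAGCGTGG-3'

Replace U with T to get the coding DNA strand: CCACGCTCGACGTCGTTGACTGGATTTAATCCTGGTCTCCTAAGGAACAACCACCGCCCGA. The template strand is its reverse complement (complement GGTGCGAGCTGCAGCAACTGACCTAAATTAGGACCAGAGGATTCCTTGTTGGTGGCGGGCT, then reverse).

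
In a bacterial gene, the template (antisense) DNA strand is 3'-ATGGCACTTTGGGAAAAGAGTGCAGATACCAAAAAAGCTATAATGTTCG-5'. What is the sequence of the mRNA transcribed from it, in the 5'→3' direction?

5'-UACCGUGAAACCCUUUUCUCACGUCUAUGGUUUUUUCGAUAUUACAAGC-3'

Reading the template 3'→5' as shown, RNA polymerase pairs each base (A→U, T→A, G↔C) to build mRNA 5'→3' directly.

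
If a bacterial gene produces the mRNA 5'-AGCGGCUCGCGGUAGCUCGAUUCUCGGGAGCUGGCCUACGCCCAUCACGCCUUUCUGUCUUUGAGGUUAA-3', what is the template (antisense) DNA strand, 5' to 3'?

5'-TTAACCTCAAAGACAGAAAGGCGTGATGGGCGTAGGCCAGCTCCCGAGAATCGAGCTACCGCGAGCCGCT-3'

Replace U with T to get the coding DNA strand: AGCGGCTCGCGGTAGCTCGATTCTCGGGAGCTGGCCTACGCCCATCACGCCTTTCTGTCTTTGAGGTTAA. The template strand is its reverse complement (complement TCGCCGAGCGCCATCGAGCTAAGAGCCCTCGACCGGATGCGGGTAGTGCGGAAAGACAGAAACTCCAATT, then reverse).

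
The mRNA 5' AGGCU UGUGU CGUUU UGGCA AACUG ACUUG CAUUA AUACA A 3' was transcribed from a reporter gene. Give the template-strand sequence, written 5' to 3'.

5'-TTGTATTAATGCAAGTCAGTTTGCCAAAACGACACAAGCCT-3'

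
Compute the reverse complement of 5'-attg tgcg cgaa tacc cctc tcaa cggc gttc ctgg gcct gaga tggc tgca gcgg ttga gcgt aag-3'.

Reading the sequence 3'→5' and pairing each base (A↔T, G↔C) gives the reverse complement directly.

5'-CTTACGCTCAACCGCTGCAGCCATCTCAGGCCCAGGAACGCCGTTGAGAGGGGTATTCGCGCACAAT-3'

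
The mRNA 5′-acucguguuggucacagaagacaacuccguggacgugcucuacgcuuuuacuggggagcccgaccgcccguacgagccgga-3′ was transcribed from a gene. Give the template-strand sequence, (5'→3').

5′-TCCGGCTCGTACGGGCGGTCGGGCTCCCCAGTAAAAGCGTAGAGCACGTCCACGGAGTTGTCTTCTGTGACCAACACGAGT-3′

Replace U with T to get the coding DNA strand: ACTCGTGTTGGTCACAGAAGACAACTCCGTGGACGTGCTCTACGCTTTTACTGGGGAGCCCGACCGCCCGTACGAGCCGGA. The template strand is its reverse complement (complement TGAGCACAACCAGTGTCTTCTGTTGAGGCACCTGCACGAGATGCGAAAATGACCCCTCGGGCTGGCGGGCATGCTCGGCCT, then reverse).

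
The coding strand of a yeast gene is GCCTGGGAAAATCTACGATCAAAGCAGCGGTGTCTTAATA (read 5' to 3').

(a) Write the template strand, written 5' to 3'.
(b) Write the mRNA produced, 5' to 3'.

(a) 5'-TATTAAGACACCGCTGCTTTGATCGTAGATTTTCCCAGGC-3'
(b) 5'-GCCUGGGAAAAUCUACGAUCAAAGCAGCGGUGUCUUAAUA-3'

(a) The template strand is the reverse complement of the coding strand: complement CGGACCCTTTTAGATGCTAGTTTCGTCGCCACAGAATTAT, then reverse.
(b) mRNA matches the coding strand with T→U.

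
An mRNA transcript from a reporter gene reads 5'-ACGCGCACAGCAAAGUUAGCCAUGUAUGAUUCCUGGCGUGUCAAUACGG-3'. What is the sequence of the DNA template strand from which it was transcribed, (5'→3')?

5'-CCGTATTGACACGCCAGGAATCATACATGGCTAACTTTGCTGTGCGCGT-3'

Replace U with T to get the coding DNA strand: ACGCGCACAGCAAAGTTAGCCATGTATGATTCCTGGCGTGTCAATACGG. The template strand is its reverse complement (complement TGCGCGTGTCGTTTCAATCGGTACATACTAAGGACCGCACAGTTATGCC, then reverse).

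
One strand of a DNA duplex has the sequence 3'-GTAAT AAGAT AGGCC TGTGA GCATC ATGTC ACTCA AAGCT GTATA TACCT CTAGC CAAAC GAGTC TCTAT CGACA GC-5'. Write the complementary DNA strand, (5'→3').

5'-CATTATTCTATCCGGACACTCGTAGTACAGTGAGTTTCGACATATATGGAGATCGGTTTGCTCAGAGATAGCTGTCG-3'

The strand is given 3'→5', so its complement runs 5'→3' in the same left-to-right order: pair each base A↔T, G↔C.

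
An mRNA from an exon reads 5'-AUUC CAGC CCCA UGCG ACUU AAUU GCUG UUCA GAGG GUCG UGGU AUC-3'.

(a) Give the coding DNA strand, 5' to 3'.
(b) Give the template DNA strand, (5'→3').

(a) 5'-ATTCCAGCCCCATGCGACTTAATTGCTGTTCAGAGGGTCGTGGTATC-3'
(b) 5′-GATACCACGACCCTCTGAACAGCAATTAAGTCGCATGGGGCTGGAAT-3′

(a) The coding strand matches the mRNA with U→T.
(b) The template strand is the reverse complement of the coding strand.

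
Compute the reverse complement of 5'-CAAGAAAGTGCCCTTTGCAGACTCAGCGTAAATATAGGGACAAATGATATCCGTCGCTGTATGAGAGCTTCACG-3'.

5'-CGTGAAGCTCTCATACAGCGACGGATATCATTTGTCCCTATATTTACGCTGAGTCTGCAAAGGGCACTTTCTTG-3'

Complement each base (A↔T, G↔C): GTTCTTTCACGGGAAACGTCTGAGTCGCATTTATATCCCTGTTTACTATAGGCAGCGACATACTCTCGAAGTGC. Then reverse.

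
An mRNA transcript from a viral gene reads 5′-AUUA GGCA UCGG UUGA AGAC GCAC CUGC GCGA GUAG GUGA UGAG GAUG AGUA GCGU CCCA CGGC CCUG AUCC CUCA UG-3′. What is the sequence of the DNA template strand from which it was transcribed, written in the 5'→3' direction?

Replace U with T to get the coding DNA strand: ATTAGGCATCGGTTGAAGACGCACCTGCGCGAGTAGGTGATGAGGATGAGTAGCGTCCCACGGCCCTGATCCCTCATG. The template strand is its reverse complement (complement TAATCCGTAGCCAACTTCTGCGTGGACGCGCTCATCCACTACTCCTACTCATCGCAGGGTGCCGGGACTAGGGAGTAC, then reverse).

5′-CATGAGGGATCAGGGCCGTGGGACGCTACTCATCCTCATCACCTACTCGCGCAGGTGCGTCTTCAACCGATGCCTAAT-3′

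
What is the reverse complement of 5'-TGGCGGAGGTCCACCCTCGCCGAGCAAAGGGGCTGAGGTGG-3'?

5'-CCACCTCAGCCCCTTTGCTCGGCGAGGGTGGACCTCCGCCA-3'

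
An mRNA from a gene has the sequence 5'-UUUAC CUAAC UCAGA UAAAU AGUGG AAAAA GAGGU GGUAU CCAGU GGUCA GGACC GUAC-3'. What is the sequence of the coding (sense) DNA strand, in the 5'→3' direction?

The coding DNA strand has the same 5'→3' sequence as the mRNA with U replaced by T.

5'-TTTACCTAACTCAGATAAATAGTGGAAAAAGAGGTGGTATCCAGTGGTCAGGACCGTAC-3'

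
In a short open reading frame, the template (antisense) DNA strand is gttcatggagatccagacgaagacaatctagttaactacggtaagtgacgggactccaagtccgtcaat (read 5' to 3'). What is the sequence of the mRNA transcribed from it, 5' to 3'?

RNA polymerase reads the template 3'→5' and synthesizes mRNA 5'→3' by base-pairing (A→U, T→A, G↔C). The complement of the template is CAAGTACCTCTAGGTCTGCTTCTGTTAGATCAATTGATGCCATTCACTGCCCTGAGGTTCAGGCAGTTA; antiparallel, so 5'→3' the coding strand is ATTGACGGACTTGGAGTCCCGTCACTTACCGTAGTTAACTAGATTGTCTTCGTCTGGATCTCCATGAAC. Replace T with U for the mRNA.

5′-AUUGACGGACUUGGAGUCCCGUCACUUACCGUAGUUAACUAGAUUGUCUUCGUCUGGAUCUCCAUGAAC-3′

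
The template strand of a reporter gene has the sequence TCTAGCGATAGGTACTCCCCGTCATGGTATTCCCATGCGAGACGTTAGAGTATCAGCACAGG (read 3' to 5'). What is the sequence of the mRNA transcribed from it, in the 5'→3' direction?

5′-AGAUCGCUAUCCAUGAGGGGCAGUACCAUAAGGGUACGCUCUGCAAUCUCAUAGUCGUGUCC-3′

Reading the template 3'→5' as shown, RNA polymerase pairs each base (A→U, T→A, G↔C) to build mRNA 5'→3' directly.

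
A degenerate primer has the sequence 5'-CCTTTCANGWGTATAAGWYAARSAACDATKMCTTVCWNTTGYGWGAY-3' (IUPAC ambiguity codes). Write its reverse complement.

Standard pairs A↔T, G↔C; ambiguity codes pair R↔Y, M↔K, W↔W, S↔S, D↔H, V↔B, N↔N. Complement (GGAAAGTNCWCATATTCWRTTYSTTGHTAMKGAABGWNAACRCWCTR), then reverse for 5'→3'.

5'-RTCWCRCAANWGBAAGKMATHGTTSYTTRWCTTATACWCNTGAAAGG-3'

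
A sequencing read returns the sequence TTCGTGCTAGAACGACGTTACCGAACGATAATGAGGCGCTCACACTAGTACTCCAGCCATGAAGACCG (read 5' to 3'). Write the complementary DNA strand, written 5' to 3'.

The complement of TTCGTGCTAGAACGACGTTACCGAACGATAATGAGGCGCTCACACTAGTACTCCAGCCATGAAGACCG is AAGCACGATCTTGCTGCAATGGCTTGCTATTACTCCGCGAGTGTGATCATGAGGTCGGTACTTCTGGC (A↔T, G↔C). DNA strands are antiparallel, so the complementary strand runs 3'→5'; reversing gives the 5'→3' form.

5'-CGGTCTTCATGGCTGGAGTACTAGTGTGAGCGCCTCATTATCGTTCGGTAACGTCGTTCTAGCACGAA-3'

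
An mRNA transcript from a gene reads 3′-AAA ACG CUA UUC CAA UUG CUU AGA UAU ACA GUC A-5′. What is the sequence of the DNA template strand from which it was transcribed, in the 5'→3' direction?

Written 5'→3' the mRNA is ACUGACAUAUAGAUUCGUUAACCUUAUCGCAAAA, so the coding DNA strand is ACTGACATATAGATTCGTTAACCTTATCGCAAAA. The template is its reverse complement.

5'-TTTTGCGATAAGGTTAACGAATCTATATGTCAGT-3'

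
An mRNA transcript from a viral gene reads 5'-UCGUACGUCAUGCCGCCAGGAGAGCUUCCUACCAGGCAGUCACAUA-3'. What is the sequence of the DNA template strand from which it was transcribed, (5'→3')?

Replace U with T to get the coding DNA strand: TCGTACGTCATGCCGCCAGGAGAGCTTCCTACCAGGCAGTCACATA. The template strand is its reverse complement (complement AGCATGCAGTACGGCGGTCCTCTCGAAGGATGGTCCGTCAGTGTAT, then reverse).

5'-TATGTGACTGCCTGGTAGGAAGCTCTCCTGGCGGCATGACGTACGA-3'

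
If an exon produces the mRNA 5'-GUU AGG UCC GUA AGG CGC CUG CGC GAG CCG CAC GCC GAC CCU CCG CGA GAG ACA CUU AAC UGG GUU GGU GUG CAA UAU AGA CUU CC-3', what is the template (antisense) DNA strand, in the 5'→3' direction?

5'-GGAAGTCTATATTGCACACCAACCCAGTTAAGTGTCTCTCGCGGAGGGTCGGCGTGCGGCTCGCGCAGGCGCCTTACGGACCTAAC-3'

Replace U with T to get the coding DNA strand: GTTAGGTCCGTAAGGCGCCTGCGCGAGCCGCACGCCGACCCTCCGCGAGAGACACTTAACTGGGTTGGTGTGCAATATAGACTTCC. The template strand is its reverse complement (complement CAATCCAGGCATTCCGCGGACGCGCTCGGCGTGCGGCTGGGAGGCGCTCTCTGTGAATTGACCCAACCACACGTTATATCTGAAGG, then reverse).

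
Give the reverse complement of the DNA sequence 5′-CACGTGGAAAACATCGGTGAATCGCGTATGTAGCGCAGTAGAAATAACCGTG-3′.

5'-CACGGTTATTTCTACTGCGCTACATACGCGATTCACCGATGTTTTCCACGTG-3'

Complement each base (A↔T, G↔C): GTGCACCTTTTGTAGCCACTTAGCGCATACATCGCGTCATCTTTATTGGCAC. Then reverse.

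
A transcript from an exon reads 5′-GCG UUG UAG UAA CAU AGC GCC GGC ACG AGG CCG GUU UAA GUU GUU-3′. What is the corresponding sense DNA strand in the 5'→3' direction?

5′-GCGTTGTAGTAACATAGCGCCGGCACGAGGCCGGTTTAAGTTGTT-3′

The coding DNA strand has the same 5'→3' sequence as the mRNA with U replaced by T.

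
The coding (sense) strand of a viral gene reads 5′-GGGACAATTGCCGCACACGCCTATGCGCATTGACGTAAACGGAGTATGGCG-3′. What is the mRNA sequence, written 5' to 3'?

5'-GGGACAAUUGCCGCACACGCCUAUGCGCAUUGACGUAAACGGAGUAUGGCG-3'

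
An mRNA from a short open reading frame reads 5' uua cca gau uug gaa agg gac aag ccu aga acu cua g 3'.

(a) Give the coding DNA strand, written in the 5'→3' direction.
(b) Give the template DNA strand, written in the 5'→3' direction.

(a) 5'-TTACCAGATTTGGAAAGGGACAAGCCTAGAACTCTAG-3'
(b) 5'-CTAGAGTTCTAGGCTTGTCCCTTTCCAAATCTGGTAA-3'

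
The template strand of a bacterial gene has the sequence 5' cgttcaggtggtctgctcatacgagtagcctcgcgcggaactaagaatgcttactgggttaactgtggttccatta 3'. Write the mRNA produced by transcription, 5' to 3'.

RNA polymerase reads the template 3'→5' and synthesizes mRNA 5'→3' by base-pairing (A→U, T→A, G↔C). The complement of the template is GCAAGTCCACCAGACGAGTATGCTCATCGGAGCGCGCCTTGATTCTTACGAATGACCCAATTGACACCAAGGTAAT; antiparallel, so 5'→3' the coding strand is TAATGGAACCACAGTTAACCCAGTAAGCATTCTTAGTTCCGCGCGAGGCTACTCGTATGAGCAGACCACCTGAACG. Replace T with U for the mRNA.

5'-UAAUGGAACCACAGUUAACCCAGUAAGCAUUCUUAGUUCCGCGCGAGGCUACUCGUAUGAGCAGACCACCUGAACG-3'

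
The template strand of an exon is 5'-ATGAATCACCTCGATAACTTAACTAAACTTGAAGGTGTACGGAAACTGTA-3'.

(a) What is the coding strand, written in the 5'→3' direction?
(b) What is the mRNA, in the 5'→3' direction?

(a) 5′-TACAGTTTCCGTACACCTTCAAGTTTAGTTAAGTTATCGAGGTGATTCAT-3′
(b) 5′-UACAGUUUCCGUACACCUUCAAGUUUAGUUAAGUUAUCGAGGUGAUUCAU-3′

(a) The coding strand is the reverse complement of the template: complement TACTTAGTGGAGCTATTGAATTGATTTGAACTTCCACATGCCTTTGACAT, then reverse.
(b) mRNA has the coding-strand sequence with T→U.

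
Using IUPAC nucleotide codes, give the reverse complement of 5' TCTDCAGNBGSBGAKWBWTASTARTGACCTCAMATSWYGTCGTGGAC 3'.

5'-GTCCACGACRWSATKTGAGGTCAYTASTAWVWMTCVSCVNCTGHAGA-3'

Standard pairs A↔T, G↔C; ambiguity codes pair R↔Y, M↔K, W↔W, S↔S, B↔V, D↔H, N↔N. Complement (AGAHGTCNVCSVCTMWVWATSATYACTGGAGTKTASWRCAGCACCTG), then reverse for 5'→3'.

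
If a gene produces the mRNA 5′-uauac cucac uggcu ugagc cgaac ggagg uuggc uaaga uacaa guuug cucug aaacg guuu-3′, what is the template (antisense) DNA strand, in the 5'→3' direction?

5'-AAACCGTTTCAGAGCAAACTTGTATCTTAGCCAACCTCCGTTCGGCTCAAGCCAGTGAGGTATA-3'

Replace U with T to get the coding DNA strand: TATACCTCACTGGCTTGAGCCGAACGGAGGTTGGCTAAGATACAAGTTTGCTCTGAAACGGTTT. The template strand is its reverse complement (complement ATATGGAGTGACCGAACTCGGCTTGCCTCCAACCGATTCTATGTTCAAACGAGACTTTGCCAAA, then reverse).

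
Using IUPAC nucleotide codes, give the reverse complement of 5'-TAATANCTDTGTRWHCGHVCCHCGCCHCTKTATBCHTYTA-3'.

Standard pairs A↔T, G↔C; ambiguity codes pair R↔Y, K↔M, W↔W, B↔V, D↔H, N↔N. Complement (ATTATNGAHACAYWDGCDBGGDGCGGDGAMATAVGDARAT), then reverse for 5'→3'.

5'-TARADGVATAMAGDGGCGDGGBDCGDWYACAHAGNTATTA-3'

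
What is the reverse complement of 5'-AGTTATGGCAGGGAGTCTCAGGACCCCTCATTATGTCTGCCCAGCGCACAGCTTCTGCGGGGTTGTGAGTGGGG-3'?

5'-CCCCACTCACAACCCCGCAGAAGCTGTGCGCTGGGCAGACATAATGAGGGGTCCTGAGACTCCCTGCCATAACT-3'

Complement each base (A↔T, G↔C): TCAATACCGTCCCTCAGAGTCCTGGGGAGTAATACAGACGGGTCGCGTGTCGAAGACGCCCCAACACTCACCCC. Then reverse.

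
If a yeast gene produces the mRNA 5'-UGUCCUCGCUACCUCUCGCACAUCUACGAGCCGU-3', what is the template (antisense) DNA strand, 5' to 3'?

5′-ACGGCTCGTAGATGTGCGAGAGGTAGCGAGGACA-3′

Replace U with T to get the coding DNA strand: TGTCCTCGCTACCTCTCGCACATCTACGAGCCGT. The template strand is its reverse complement (complement ACAGGAGCGATGGAGAGCGTGTAGATGCTCGGCA, then reverse).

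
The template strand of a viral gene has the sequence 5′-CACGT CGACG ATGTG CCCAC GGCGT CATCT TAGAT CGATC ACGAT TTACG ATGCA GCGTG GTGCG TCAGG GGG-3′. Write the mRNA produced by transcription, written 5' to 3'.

5'-CCCCCUGACGCACCACGCUGCAUCGUAAAUCGUGAUCGAUCUAAGAUGACGCCGUGGGCACAUCGUCGACGUG-3'

The mRNA has the sequence of the coding strand (reverse complement of the template) with T→U. Reverse complement of CACGTCGACGATGTGCCCACGGCGTCATCTTAGATCGATCACGATTTACGATGCAGCGTGGTGCGTCAGGGGG is CCCCCTGACGCACCACGCTGCATCGTAAATCGTGATCGATCTAAGATGACGCCGTGGGCACATCGTCGACGTG; then T→U.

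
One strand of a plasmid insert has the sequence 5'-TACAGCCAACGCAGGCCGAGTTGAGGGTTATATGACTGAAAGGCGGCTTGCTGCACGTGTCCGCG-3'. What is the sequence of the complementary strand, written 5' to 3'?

5'-CGCGGACACGTGCAGCAAGCCGCCTTTCAGTCATATAACCCTCAACTCGGCCTGCGTTGGCTGTA-3'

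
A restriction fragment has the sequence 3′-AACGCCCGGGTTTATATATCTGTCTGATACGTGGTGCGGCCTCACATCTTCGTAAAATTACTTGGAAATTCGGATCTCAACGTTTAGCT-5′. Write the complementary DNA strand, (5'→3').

5'-TTGCGGGCCCAAATATATAGACAGACTATGCACCACGCCGGAGTGTAGAAGCATTTTAATGAACCTTTAAGCCTAGAGTTGCAAATCGA-3'

The strand is given 3'→5', so its complement runs 5'→3' in the same left-to-right order: pair each base A↔T, G↔C.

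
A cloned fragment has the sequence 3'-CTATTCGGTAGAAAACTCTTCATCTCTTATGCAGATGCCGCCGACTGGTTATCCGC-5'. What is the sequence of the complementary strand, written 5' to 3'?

5'-GATAAGCCATCTTTTGAGAAGTAGAGAATACGTCTACGGCGGCTGACCAATAGGCG-3'

The strand is given 3'→5', so its complement runs 5'→3' in the same left-to-right order: pair each base A↔T, G↔C.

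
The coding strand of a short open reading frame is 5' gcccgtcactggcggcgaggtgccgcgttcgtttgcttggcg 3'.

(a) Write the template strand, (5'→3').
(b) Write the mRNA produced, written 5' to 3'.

(a) The template strand is the reverse complement of the coding strand: complement CGGGCAGTGACCGCCGCTCCACGGCGCAAGCAAACGAACCGC, then reverse.
(b) mRNA matches the coding strand with T→U.

(a) 5'-CGCCAAGCAAACGAACGCGGCACCTCGCCGCCAGTGACGGGC-3'
(b) 5'-GCCCGUCACUGGCGGCGAGGUGCCGCGUUCGUUUGCUUGGCG-3'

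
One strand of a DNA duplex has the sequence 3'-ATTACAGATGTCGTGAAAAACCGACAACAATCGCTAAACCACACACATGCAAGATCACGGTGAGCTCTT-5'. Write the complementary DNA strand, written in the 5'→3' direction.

5'-TAATGTCTACAGCACTTTTTGGCTGTTGTTAGCGATTTGGTGTGTGTACGTTCTAGTGCCACTCGAGAA-3'

The strand is given 3'→5', so its complement runs 5'→3' in the same left-to-right order: pair each base A↔T, G↔C.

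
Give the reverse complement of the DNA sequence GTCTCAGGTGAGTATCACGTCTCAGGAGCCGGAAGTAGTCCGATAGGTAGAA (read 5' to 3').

5'-TTCTACCTATCGGACTACTTCCGGCTCCTGAGACGTGATACTCACCTGAGAC-3'

Reading the sequence 3'→5' and pairing each base (A↔T, G↔C) gives the reverse complement directly.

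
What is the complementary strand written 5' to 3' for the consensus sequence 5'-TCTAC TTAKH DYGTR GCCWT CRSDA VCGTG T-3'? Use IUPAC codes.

5'-ACACGBTHSYGAWGGCYACRHDMTAAGTAGA-3'

Standard pairs A↔T, G↔C; ambiguity codes pair R↔Y, K↔M, W↔W, S↔S, D↔H, V↔B. Complement (AGATGAATMDHRCAYCGGWAGYSHTBGCACA), then reverse for 5'→3'.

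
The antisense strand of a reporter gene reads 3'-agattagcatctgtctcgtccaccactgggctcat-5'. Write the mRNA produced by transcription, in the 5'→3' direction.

Reading the template 3'→5' as shown, RNA polymerase pairs each base (A→U, T→A, G↔C) to build mRNA 5'→3' directly.

5'-UCUAAUCGUAGACAGAGCAGGUGGUGACCCGAGUA-3'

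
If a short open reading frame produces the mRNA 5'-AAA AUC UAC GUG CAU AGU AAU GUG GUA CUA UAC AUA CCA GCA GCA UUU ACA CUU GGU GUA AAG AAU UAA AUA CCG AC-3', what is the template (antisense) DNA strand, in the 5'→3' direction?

5'-GTCGGTATTTAATTCTTTACACCAAGTGTAAATGCTGCTGGTATGTATAGTACCACATTACTATGCACGTAGATTTT-3'

Replace U with T to get the coding DNA strand: AAAATCTACGTGCATAGTAATGTGGTACTATACATACCAGCAGCATTTACACTTGGTGTAAAGAATTAAATACCGAC. The template strand is its reverse complement (complement TTTTAGATGCACGTATCATTACACCATGATATGTATGGTCGTCGTAAATGTGAACCACATTTCTTAATTTATGGCTG, then reverse).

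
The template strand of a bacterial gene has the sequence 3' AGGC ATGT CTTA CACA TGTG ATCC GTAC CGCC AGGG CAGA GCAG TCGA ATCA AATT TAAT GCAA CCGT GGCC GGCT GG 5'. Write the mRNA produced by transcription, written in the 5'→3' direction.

5'-UCCGUACAGAAUGUGUACACUAGGCAUGGCGGUCCCGUCUCGUCAGCUUAGUUUAAAUUACGUUGGCACCGGCCGACC-3'

Reading the template 3'→5' as shown, RNA polymerase pairs each base (A→U, T→A, G↔C) to build mRNA 5'→3' directly.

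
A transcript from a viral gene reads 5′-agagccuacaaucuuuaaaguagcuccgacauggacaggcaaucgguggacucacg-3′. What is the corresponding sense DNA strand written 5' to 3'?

The coding DNA strand has the same 5'→3' sequence as the mRNA with U replaced by T.

5'-AGAGCCTACAATCTTTAAAGTAGCTCCGACATGGACAGGCAATCGGTGGACTCACG-3'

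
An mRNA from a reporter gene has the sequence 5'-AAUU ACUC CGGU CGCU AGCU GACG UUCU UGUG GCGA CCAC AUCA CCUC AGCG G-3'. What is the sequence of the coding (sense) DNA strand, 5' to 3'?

5'-AATTACTCCGGTCGCTAGCTGACGTTCTTGTGGCGACCACATCACCTCAGCGG-3'

The coding DNA strand has the same 5'→3' sequence as the mRNA with U replaced by T.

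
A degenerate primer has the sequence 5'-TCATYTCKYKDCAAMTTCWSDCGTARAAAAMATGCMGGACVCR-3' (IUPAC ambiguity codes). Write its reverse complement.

Standard pairs A↔T, G↔C; ambiguity codes pair R↔Y, M↔K, W↔W, S↔S, D↔H, V↔B. Complement (AGTARAGMRMHGTTKAAGWSHGCATYTTTTKTACGKCCTGBGY), then reverse for 5'→3'.

5'-YGBGTCCKGCATKTTTTYTACGHSWGAAKTTGHMRMGARATGA-3'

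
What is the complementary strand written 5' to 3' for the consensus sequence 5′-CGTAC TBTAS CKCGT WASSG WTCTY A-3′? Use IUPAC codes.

5′-TRAGAWCSSTWACGMGSTAVAGTACG-3′

Standard pairs A↔T, G↔C; ambiguity codes pair Y↔R, K↔M, W↔W, S↔S, B↔V. Complement (GCATGAVATSGMGCAWTSSCWAGART), then reverse for 5'→3'.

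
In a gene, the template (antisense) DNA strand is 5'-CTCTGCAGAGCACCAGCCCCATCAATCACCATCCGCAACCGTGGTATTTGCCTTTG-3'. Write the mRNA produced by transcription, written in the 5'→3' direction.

The mRNA has the sequence of the coding strand (reverse complement of the template) with T→U. Reverse complement of CTCTGCAGAGCACCAGCCCCATCAATCACCATCCGCAACCGTGGTATTTGCCTTTG is CAAAGGCAAATACCACGGTTGCGGATGGTGATTGATGGGGCTGGTGCTCTGCAGAG; then T→U.

5'-CAAAGGCAAAUACCACGGUUGCGGAUGGUGAUUGAUGGGGCUGGUGCUCUGCAGAG-3'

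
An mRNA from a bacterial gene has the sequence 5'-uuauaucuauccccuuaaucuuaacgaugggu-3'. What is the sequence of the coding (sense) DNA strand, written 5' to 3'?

The coding DNA strand has the same 5'→3' sequence as the mRNA with U replaced by T.

5′-TTATATCTATCCCCTTAATCTTAACGATGGGT-3′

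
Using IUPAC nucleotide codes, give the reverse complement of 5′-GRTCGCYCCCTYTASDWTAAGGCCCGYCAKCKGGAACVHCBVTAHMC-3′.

Standard pairs A↔T, G↔C; ambiguity codes pair R↔Y, M↔K, W↔W, S↔S, B↔V, D↔H. Complement (CYAGCGRGGGARATSHWATTCCGGGCRGTMGMCCTTGBDGVBATDKG), then reverse for 5'→3'.

5'-GKDTABVGDBGTTCCMGMTGRCGGGCCTTAWHSTARAGGGRGCGAYC-3'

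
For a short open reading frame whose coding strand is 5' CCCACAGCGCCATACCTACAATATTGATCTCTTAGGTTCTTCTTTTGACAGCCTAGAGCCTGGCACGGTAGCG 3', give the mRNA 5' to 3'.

mRNA has the coding-strand sequence with U in place of T.

5′-CCCACAGCGCCAUACCUACAAUAUUGAUCUCUUAGGUUCUUCUUUUGACAGCCUAGAGCCUGGCACGGUAGCG-3′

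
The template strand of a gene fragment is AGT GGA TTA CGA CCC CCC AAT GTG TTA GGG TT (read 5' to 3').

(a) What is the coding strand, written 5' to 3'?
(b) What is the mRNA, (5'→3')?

(a) The coding strand is the reverse complement of the template: complement TCACCTAATGCTGGGGGGTTACACAATCCCAA, then reverse.
(b) mRNA has the coding-strand sequence with T→U.

(a) 5'-AACCCTAACACATTGGGGGGTCGTAATCCACT-3'
(b) 5'-AACCCUAACACAUUGGGGGGUCGUAAUCCACU-3'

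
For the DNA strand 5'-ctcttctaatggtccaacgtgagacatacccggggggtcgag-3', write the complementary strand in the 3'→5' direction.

3'-GAGAAGATTACCAGGTTGCACTCTGTATGGGCCCCCCAGCTC-5'

Base-pairing A↔T, G↔C gives the complement. The complementary strand is antiparallel, so paired with a 5'→3' strand it runs 3'→5'.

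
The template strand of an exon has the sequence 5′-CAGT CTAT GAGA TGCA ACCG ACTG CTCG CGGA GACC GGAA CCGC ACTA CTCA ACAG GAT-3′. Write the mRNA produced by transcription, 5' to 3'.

5'-AUCCUGUUGAGUAGUGCGGUUCCGGUCUCCGCGAGCAGUCGGUUGCAUCUCAUAGACUG-3'

RNA polymerase reads the template 3'→5' and synthesizes mRNA 5'→3' by base-pairing (A→U, T→A, G↔C). The complement of the template is GTCAGATACTCTACGTTGGCTGACGAGCGCCTCTGGCCTTGGCGTGATGAGTTGTCCTA; antiparallel, so 5'→3' the coding strand is ATCCTGTTGAGTAGTGCGGTTCCGGTCTCCGCGAGCAGTCGGTTGCATCTCATAGACTG. Replace T with U for the mRNA.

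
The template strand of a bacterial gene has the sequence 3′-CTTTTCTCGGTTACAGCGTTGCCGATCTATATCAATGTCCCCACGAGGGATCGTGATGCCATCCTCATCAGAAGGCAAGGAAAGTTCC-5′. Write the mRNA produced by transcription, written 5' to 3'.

5'-GAAAAGAGCCAAUGUCGCAACGGCUAGAUAUAGUUACAGGGGUGCUCCCUAGCACUACGGUAGGAGUAGUCUUCCGUUCCUUUCAAGG-3'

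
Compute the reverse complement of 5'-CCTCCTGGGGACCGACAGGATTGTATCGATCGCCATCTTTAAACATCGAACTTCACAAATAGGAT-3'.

Reading the sequence 3'→5' and pairing each base (A↔T, G↔C) gives the reverse complement directly.

5'-ATCCTATTTGTGAAGTTCGATGTTTAAAGATGGCGATCGATACAATCCTGTCGGTCCCCAGGAGG-3'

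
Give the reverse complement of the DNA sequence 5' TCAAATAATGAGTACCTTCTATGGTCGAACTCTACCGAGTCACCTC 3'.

5'-GAGGTGACTCGGTAGAGTTCGACCATAGAAGGTACTCATTATTTGA-3'

Complement each base (A↔T, G↔C): AGTTTATTACTCATGGAAGATACCAGCTTGAGATGGCTCAGTGGAG. Then reverse.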